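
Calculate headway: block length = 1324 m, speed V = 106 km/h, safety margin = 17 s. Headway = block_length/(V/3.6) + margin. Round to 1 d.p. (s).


V = 106 / 3.6 = 29.4444 m/s
Block traversal time = 1324 / 29.4444 = 44.966 s
Headway = 44.966 + 17
Headway = 62.0 s

62.0


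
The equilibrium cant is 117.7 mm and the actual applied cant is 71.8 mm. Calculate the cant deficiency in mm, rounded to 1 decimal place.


Cant deficiency = equilibrium cant - actual cant
CD = 117.7 - 71.8
CD = 45.9 mm

45.9


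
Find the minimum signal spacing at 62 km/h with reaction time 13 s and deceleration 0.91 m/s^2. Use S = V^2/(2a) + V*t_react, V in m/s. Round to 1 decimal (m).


V = 62 / 3.6 = 17.2222 m/s
Braking distance = 17.2222^2 / (2*0.91) = 162.9697 m
Sighting distance = 17.2222 * 13 = 223.8889 m
S = 162.9697 + 223.8889 = 386.9 m

386.9


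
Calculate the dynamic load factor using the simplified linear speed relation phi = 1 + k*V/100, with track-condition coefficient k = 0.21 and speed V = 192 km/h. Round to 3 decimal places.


phi = 1 + k * V / 100
phi = 1 + 0.21 * 192 / 100
phi = 1 + 0.4032
phi = 1.403

1.403


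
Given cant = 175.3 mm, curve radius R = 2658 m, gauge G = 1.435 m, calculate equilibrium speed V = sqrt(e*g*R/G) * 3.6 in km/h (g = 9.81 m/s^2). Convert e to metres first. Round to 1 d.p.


Convert cant: e = 175.3 mm = 0.1753 m
V_ms = sqrt(0.1753 * 9.81 * 2658 / 1.435)
V_ms = sqrt(3185.326825) = 56.4387 m/s
V = 56.4387 * 3.6 = 203.2 km/h

203.2


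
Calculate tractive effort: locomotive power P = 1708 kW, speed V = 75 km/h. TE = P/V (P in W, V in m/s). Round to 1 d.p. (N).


Convert: P = 1708 kW = 1708000 W
V = 75 / 3.6 = 20.8333 m/s
TE = 1708000 / 20.8333
TE = 81984.0 N

81984.0


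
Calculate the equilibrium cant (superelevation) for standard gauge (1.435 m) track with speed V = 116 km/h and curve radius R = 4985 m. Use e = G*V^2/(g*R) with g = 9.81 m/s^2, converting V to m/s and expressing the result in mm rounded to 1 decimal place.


Convert speed: V = 116 / 3.6 = 32.2222 m/s
Apply formula: e = 1.435 * 32.2222^2 / (9.81 * 4985)
e = 1.435 * 1038.2716 / 48902.85
e = 0.030467 m = 30.5 mm

30.5


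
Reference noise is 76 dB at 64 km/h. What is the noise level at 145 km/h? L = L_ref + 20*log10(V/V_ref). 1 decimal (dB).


V/V_ref = 145 / 64 = 2.265625
log10(2.265625) = 0.355188
20 * 0.355188 = 7.1038
L = 76 + 7.1038 = 83.1 dB

83.1


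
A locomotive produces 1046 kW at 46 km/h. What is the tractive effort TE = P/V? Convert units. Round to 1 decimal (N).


Convert: P = 1046 kW = 1046000 W
V = 46 / 3.6 = 12.7778 m/s
TE = 1046000 / 12.7778
TE = 81860.9 N

81860.9


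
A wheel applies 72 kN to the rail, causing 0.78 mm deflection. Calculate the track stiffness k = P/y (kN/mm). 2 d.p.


Track stiffness k = P / y
k = 72 / 0.78
k = 92.31 kN/mm

92.31


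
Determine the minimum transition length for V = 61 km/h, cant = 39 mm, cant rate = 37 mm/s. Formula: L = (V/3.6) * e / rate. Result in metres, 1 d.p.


Convert speed: V = 61 / 3.6 = 16.9444 m/s
L = 16.9444 * 39 / 37
L = 660.8333 / 37
L = 17.9 m

17.9


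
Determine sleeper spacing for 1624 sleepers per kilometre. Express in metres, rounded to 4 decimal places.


Spacing = 1000 m / number of sleepers
Spacing = 1000 / 1624
Spacing = 0.6158 m

0.6158


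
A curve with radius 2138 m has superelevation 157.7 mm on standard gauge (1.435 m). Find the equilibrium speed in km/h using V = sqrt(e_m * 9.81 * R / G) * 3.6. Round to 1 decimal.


Convert cant: e = 157.7 mm = 0.1577 m
V_ms = sqrt(0.1577 * 9.81 * 2138 / 1.435)
V_ms = sqrt(2304.923419) = 48.0096 m/s
V = 48.0096 * 3.6 = 172.8 km/h

172.8


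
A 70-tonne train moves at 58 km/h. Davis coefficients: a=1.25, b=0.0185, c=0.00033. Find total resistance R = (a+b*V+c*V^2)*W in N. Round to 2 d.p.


b*V = 0.0185 * 58 = 1.073
c*V^2 = 0.00033 * 3364 = 1.11012
R_per_t = 1.25 + 1.073 + 1.11012 = 3.43312 N/t
R_total = 3.43312 * 70 = 240.32 N

240.32


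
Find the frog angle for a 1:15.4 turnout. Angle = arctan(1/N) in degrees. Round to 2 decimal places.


1/N = 1/15.4 = 0.064935
angle = arctan(0.064935) = 0.064844 rad
angle = 0.064844 * 180/pi = 3.72 degrees

3.72


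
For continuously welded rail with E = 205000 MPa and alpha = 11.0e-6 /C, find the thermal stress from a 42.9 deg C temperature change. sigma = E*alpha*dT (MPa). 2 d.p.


sigma = E * alpha * dT
sigma = 205000 * 11.0e-6 * 42.9
sigma = 2.255 * 42.9
sigma = 96.74 MPa

96.74


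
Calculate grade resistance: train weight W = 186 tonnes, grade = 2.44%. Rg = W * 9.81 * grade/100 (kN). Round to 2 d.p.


Rg = W * 9.81 * grade / 100
Rg = 186 * 9.81 * 2.44 / 100
Rg = 1824.66 * 0.0244
Rg = 44.52 kN

44.52


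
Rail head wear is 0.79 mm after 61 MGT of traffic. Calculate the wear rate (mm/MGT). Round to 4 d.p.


Wear rate = total wear / cumulative tonnage
Rate = 0.79 / 61
Rate = 0.0130 mm/MGT

0.0130


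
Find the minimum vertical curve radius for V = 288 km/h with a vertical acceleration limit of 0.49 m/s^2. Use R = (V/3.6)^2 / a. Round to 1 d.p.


Convert speed: V = 288 / 3.6 = 80.0 m/s
V^2 = 6400.0 m^2/s^2
R_v = 6400.0 / 0.49
R_v = 13061.2 m

13061.2


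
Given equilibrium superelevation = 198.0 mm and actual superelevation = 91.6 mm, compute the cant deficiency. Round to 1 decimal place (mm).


Cant deficiency = equilibrium cant - actual cant
CD = 198.0 - 91.6
CD = 106.4 mm

106.4


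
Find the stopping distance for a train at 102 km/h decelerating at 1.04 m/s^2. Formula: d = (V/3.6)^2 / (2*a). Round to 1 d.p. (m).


Convert speed: V = 102 / 3.6 = 28.3333 m/s
V^2 = 802.7778
d = 802.7778 / (2 * 1.04)
d = 802.7778 / 2.08
d = 386.0 m

386.0


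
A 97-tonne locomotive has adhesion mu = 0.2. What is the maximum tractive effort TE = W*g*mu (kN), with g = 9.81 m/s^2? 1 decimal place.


TE_max = W * g * mu
TE_max = 97 * 9.81 * 0.2
TE_max = 951.57 * 0.2
TE_max = 190.3 kN

190.3


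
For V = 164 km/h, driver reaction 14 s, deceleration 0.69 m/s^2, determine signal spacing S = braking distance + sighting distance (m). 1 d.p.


V = 164 / 3.6 = 45.5556 m/s
Braking distance = 45.5556^2 / (2*0.69) = 1503.8468 m
Sighting distance = 45.5556 * 14 = 637.7778 m
S = 1503.8468 + 637.7778 = 2141.6 m

2141.6


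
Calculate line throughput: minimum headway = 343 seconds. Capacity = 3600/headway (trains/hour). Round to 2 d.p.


Capacity = 3600 / headway
Capacity = 3600 / 343
Capacity = 10.50 trains/hour

10.50


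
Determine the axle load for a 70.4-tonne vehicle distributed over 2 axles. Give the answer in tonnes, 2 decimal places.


Load per axle = total weight / number of axles
Load = 70.4 / 2
Load = 35.20 tonnes

35.20


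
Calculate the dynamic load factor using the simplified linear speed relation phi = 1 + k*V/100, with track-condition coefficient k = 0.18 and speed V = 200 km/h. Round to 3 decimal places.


phi = 1 + k * V / 100
phi = 1 + 0.18 * 200 / 100
phi = 1 + 0.36
phi = 1.360

1.360


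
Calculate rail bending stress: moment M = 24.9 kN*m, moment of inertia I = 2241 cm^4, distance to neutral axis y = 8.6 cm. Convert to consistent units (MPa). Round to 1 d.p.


Convert units:
M = 24.9 kN*m = 24900000 N*mm
y = 8.6 cm = 86 mm
I = 2241 cm^4 = 22410000 mm^4
sigma = 24900000 * 86 / 22410000
sigma = 95.6 MPa

95.6


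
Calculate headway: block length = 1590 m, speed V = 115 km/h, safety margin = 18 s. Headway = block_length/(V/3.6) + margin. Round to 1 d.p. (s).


V = 115 / 3.6 = 31.9444 m/s
Block traversal time = 1590 / 31.9444 = 49.7739 s
Headway = 49.7739 + 18
Headway = 67.8 s

67.8


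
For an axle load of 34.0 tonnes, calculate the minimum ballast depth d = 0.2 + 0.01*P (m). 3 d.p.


d = 0.2 + 0.01 * 34.0
d = 0.2 + 0.34
d = 0.540 m

0.540


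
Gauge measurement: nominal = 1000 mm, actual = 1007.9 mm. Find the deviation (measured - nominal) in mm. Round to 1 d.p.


Deviation = measured - nominal
Deviation = 1007.9 - 1000
Deviation = 7.9 mm

7.9


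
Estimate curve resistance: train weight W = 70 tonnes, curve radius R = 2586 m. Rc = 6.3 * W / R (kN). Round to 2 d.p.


Rc = 6.3 * W / R
Rc = 6.3 * 70 / 2586
Rc = 441.0 / 2586
Rc = 0.17 kN

0.17


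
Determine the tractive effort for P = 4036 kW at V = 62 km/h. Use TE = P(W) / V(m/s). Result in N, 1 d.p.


Convert: P = 4036 kW = 4036000 W
V = 62 / 3.6 = 17.2222 m/s
TE = 4036000 / 17.2222
TE = 234348.4 N

234348.4


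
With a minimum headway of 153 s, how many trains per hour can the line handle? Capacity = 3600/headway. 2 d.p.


Capacity = 3600 / headway
Capacity = 3600 / 153
Capacity = 23.53 trains/hour

23.53


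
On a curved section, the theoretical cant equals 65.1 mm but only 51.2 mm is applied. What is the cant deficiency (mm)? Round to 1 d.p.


Cant deficiency = equilibrium cant - actual cant
CD = 65.1 - 51.2
CD = 13.9 mm

13.9


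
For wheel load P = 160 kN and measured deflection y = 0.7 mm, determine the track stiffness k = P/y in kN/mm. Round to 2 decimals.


Track stiffness k = P / y
k = 160 / 0.7
k = 228.57 kN/mm

228.57


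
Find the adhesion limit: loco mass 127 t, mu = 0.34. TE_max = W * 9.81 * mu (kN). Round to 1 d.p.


TE_max = W * g * mu
TE_max = 127 * 9.81 * 0.34
TE_max = 1245.87 * 0.34
TE_max = 423.6 kN

423.6


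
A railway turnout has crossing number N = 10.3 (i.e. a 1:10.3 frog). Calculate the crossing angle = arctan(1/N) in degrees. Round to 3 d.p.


1/N = 1/10.3 = 0.097087
angle = arctan(0.097087) = 0.096784 rad
angle = 0.096784 * 180/pi = 5.545 degrees

5.545


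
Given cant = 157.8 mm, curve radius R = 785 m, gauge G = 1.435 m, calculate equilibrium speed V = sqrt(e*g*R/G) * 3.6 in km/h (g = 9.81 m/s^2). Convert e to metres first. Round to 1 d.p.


Convert cant: e = 157.8 mm = 0.1578 m
V_ms = sqrt(0.1578 * 9.81 * 785 / 1.435)
V_ms = sqrt(846.825178) = 29.1003 m/s
V = 29.1003 * 3.6 = 104.8 km/h

104.8


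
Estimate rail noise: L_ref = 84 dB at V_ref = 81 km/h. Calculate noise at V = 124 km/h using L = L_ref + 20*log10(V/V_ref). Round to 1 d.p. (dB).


V/V_ref = 124 / 81 = 1.530864
log10(1.530864) = 0.184937
20 * 0.184937 = 3.6987
L = 84 + 3.6987 = 87.7 dB

87.7


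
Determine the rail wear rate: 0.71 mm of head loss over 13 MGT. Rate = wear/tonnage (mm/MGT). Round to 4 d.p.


Wear rate = total wear / cumulative tonnage
Rate = 0.71 / 13
Rate = 0.0546 mm/MGT

0.0546


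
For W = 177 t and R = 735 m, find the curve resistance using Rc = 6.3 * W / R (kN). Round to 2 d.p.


Rc = 6.3 * W / R
Rc = 6.3 * 177 / 735
Rc = 1115.1 / 735
Rc = 1.52 kN

1.52


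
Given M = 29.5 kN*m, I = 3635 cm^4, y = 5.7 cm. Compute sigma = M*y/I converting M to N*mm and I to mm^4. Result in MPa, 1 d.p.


Convert units:
M = 29.5 kN*m = 29500000 N*mm
y = 5.7 cm = 57 mm
I = 3635 cm^4 = 36350000 mm^4
sigma = 29500000 * 57 / 36350000
sigma = 46.3 MPa

46.3


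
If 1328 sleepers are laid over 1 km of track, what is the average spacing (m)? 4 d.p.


Spacing = 1000 m / number of sleepers
Spacing = 1000 / 1328
Spacing = 0.7530 m

0.7530


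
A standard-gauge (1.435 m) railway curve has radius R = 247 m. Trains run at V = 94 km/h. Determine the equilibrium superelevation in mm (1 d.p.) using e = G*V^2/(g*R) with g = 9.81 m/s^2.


Convert speed: V = 94 / 3.6 = 26.1111 m/s
Apply formula: e = 1.435 * 26.1111^2 / (9.81 * 247)
e = 1.435 * 681.7901 / 2423.07
e = 0.403772 m = 403.8 mm

403.8


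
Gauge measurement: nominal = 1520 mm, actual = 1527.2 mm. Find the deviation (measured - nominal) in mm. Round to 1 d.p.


Deviation = measured - nominal
Deviation = 1527.2 - 1520
Deviation = 7.2 mm

7.2


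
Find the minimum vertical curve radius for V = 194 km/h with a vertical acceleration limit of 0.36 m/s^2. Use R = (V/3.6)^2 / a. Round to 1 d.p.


Convert speed: V = 194 / 3.6 = 53.8889 m/s
V^2 = 2904.0123 m^2/s^2
R_v = 2904.0123 / 0.36
R_v = 8066.7 m

8066.7


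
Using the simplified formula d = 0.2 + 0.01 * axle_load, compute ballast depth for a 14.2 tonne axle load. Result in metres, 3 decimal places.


d = 0.2 + 0.01 * 14.2
d = 0.2 + 0.142
d = 0.342 m

0.342


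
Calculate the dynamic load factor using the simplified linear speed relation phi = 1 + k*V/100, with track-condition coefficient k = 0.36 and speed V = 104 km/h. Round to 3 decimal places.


phi = 1 + k * V / 100
phi = 1 + 0.36 * 104 / 100
phi = 1 + 0.3744
phi = 1.374

1.374


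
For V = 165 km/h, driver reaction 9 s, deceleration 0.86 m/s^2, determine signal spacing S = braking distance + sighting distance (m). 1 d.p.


V = 165 / 3.6 = 45.8333 m/s
Braking distance = 45.8333^2 / (2*0.86) = 1221.334 m
Sighting distance = 45.8333 * 9 = 412.5 m
S = 1221.334 + 412.5 = 1633.8 m

1633.8


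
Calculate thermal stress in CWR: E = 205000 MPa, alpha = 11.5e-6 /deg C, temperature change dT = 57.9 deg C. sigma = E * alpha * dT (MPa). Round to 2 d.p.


sigma = E * alpha * dT
sigma = 205000 * 11.5e-6 * 57.9
sigma = 2.3575 * 57.9
sigma = 136.50 MPa

136.50


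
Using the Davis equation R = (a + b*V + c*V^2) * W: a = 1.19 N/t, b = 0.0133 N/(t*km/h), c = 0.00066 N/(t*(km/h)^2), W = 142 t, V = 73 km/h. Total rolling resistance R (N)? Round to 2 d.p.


b*V = 0.0133 * 73 = 0.9709
c*V^2 = 0.00066 * 5329 = 3.51714
R_per_t = 1.19 + 0.9709 + 3.51714 = 5.67804 N/t
R_total = 5.67804 * 142 = 806.28 N

806.28


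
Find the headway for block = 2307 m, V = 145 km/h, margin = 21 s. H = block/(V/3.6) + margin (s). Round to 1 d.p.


V = 145 / 3.6 = 40.2778 m/s
Block traversal time = 2307 / 40.2778 = 57.2772 s
Headway = 57.2772 + 21
Headway = 78.3 s

78.3


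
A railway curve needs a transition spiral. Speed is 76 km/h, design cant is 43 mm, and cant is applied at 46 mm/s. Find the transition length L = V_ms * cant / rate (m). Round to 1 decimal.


Convert speed: V = 76 / 3.6 = 21.1111 m/s
L = 21.1111 * 43 / 46
L = 907.7778 / 46
L = 19.7 m

19.7


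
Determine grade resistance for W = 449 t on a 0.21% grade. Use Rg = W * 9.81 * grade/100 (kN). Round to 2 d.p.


Rg = W * 9.81 * grade / 100
Rg = 449 * 9.81 * 0.21 / 100
Rg = 4404.69 * 0.0021
Rg = 9.25 kN

9.25


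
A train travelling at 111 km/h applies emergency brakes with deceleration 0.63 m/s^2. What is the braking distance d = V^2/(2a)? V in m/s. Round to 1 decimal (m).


Convert speed: V = 111 / 3.6 = 30.8333 m/s
V^2 = 950.6944
d = 950.6944 / (2 * 0.63)
d = 950.6944 / 1.26
d = 754.5 m

754.5


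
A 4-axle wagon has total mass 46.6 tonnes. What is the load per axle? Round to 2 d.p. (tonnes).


Load per axle = total weight / number of axles
Load = 46.6 / 4
Load = 11.65 tonnes

11.65


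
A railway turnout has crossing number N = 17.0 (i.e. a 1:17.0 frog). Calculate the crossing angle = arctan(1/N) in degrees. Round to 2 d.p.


1/N = 1/17.0 = 0.058824
angle = arctan(0.058824) = 0.058756 rad
angle = 0.058756 * 180/pi = 3.37 degrees

3.37


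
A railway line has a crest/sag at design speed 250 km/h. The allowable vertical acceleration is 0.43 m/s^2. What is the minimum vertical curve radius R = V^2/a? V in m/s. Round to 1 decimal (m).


Convert speed: V = 250 / 3.6 = 69.4444 m/s
V^2 = 4822.5309 m^2/s^2
R_v = 4822.5309 / 0.43
R_v = 11215.2 m

11215.2


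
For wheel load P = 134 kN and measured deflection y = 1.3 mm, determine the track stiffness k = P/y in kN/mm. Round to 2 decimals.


Track stiffness k = P / y
k = 134 / 1.3
k = 103.08 kN/mm

103.08


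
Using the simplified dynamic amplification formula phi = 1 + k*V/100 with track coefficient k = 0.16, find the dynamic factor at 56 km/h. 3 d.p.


phi = 1 + k * V / 100
phi = 1 + 0.16 * 56 / 100
phi = 1 + 0.0896
phi = 1.090

1.090


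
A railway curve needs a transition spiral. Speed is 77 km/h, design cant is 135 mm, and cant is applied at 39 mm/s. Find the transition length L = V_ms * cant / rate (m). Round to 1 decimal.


Convert speed: V = 77 / 3.6 = 21.3889 m/s
L = 21.3889 * 135 / 39
L = 2887.5 / 39
L = 74.0 m

74.0


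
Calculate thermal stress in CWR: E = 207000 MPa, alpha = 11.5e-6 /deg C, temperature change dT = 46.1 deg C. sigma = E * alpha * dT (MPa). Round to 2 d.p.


sigma = E * alpha * dT
sigma = 207000 * 11.5e-6 * 46.1
sigma = 2.3805 * 46.1
sigma = 109.74 MPa

109.74


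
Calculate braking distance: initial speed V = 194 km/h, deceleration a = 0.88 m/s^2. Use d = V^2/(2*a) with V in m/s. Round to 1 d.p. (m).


Convert speed: V = 194 / 3.6 = 53.8889 m/s
V^2 = 2904.0123
d = 2904.0123 / (2 * 0.88)
d = 2904.0123 / 1.76
d = 1650.0 m

1650.0


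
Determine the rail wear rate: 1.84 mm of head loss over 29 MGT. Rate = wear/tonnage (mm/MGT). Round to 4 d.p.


Wear rate = total wear / cumulative tonnage
Rate = 1.84 / 29
Rate = 0.0634 mm/MGT

0.0634


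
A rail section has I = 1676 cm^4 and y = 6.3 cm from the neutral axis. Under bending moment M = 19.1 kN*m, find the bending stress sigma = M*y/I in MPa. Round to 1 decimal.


Convert units:
M = 19.1 kN*m = 19100000 N*mm
y = 6.3 cm = 63 mm
I = 1676 cm^4 = 16760000 mm^4
sigma = 19100000 * 63 / 16760000
sigma = 71.8 MPa

71.8


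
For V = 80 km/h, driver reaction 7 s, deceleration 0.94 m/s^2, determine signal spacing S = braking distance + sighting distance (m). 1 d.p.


V = 80 / 3.6 = 22.2222 m/s
Braking distance = 22.2222^2 / (2*0.94) = 262.674 m
Sighting distance = 22.2222 * 7 = 155.5556 m
S = 262.674 + 155.5556 = 418.2 m

418.2


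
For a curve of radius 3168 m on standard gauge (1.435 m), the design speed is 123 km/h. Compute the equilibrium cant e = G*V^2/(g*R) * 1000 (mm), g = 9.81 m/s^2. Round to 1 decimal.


Convert speed: V = 123 / 3.6 = 34.1667 m/s
Apply formula: e = 1.435 * 34.1667^2 / (9.81 * 3168)
e = 1.435 * 1167.3611 / 31078.08
e = 0.053902 m = 53.9 mm

53.9


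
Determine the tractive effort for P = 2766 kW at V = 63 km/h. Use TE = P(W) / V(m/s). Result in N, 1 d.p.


Convert: P = 2766 kW = 2766000 W
V = 63 / 3.6 = 17.5 m/s
TE = 2766000 / 17.5
TE = 158057.1 N

158057.1


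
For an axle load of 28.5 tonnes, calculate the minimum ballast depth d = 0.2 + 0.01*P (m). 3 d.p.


d = 0.2 + 0.01 * 28.5
d = 0.2 + 0.285
d = 0.485 m

0.485


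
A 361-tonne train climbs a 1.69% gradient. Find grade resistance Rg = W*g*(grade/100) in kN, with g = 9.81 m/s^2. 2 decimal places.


Rg = W * 9.81 * grade / 100
Rg = 361 * 9.81 * 1.69 / 100
Rg = 3541.41 * 0.0169
Rg = 59.85 kN

59.85


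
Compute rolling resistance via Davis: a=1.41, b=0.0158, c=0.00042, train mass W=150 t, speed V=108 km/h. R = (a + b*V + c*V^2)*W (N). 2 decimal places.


b*V = 0.0158 * 108 = 1.7064
c*V^2 = 0.00042 * 11664 = 4.89888
R_per_t = 1.41 + 1.7064 + 4.89888 = 8.01528 N/t
R_total = 8.01528 * 150 = 1202.29 N

1202.29


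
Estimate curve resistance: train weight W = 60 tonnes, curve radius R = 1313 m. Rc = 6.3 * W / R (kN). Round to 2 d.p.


Rc = 6.3 * W / R
Rc = 6.3 * 60 / 1313
Rc = 378.0 / 1313
Rc = 0.29 kN

0.29


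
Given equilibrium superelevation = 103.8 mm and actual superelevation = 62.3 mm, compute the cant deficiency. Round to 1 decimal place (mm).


Cant deficiency = equilibrium cant - actual cant
CD = 103.8 - 62.3
CD = 41.5 mm

41.5


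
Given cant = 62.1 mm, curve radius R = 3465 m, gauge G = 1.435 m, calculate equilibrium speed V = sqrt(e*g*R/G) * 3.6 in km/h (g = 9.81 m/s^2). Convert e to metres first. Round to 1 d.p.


Convert cant: e = 62.1 mm = 0.0621 m
V_ms = sqrt(0.0621 * 9.81 * 3465 / 1.435)
V_ms = sqrt(1470.997537) = 38.3536 m/s
V = 38.3536 * 3.6 = 138.1 km/h

138.1


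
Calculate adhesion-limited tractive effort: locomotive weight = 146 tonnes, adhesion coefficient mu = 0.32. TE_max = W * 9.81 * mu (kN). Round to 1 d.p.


TE_max = W * g * mu
TE_max = 146 * 9.81 * 0.32
TE_max = 1432.26 * 0.32
TE_max = 458.3 kN

458.3


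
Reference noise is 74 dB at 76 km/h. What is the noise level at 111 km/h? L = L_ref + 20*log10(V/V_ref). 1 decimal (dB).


V/V_ref = 111 / 76 = 1.460526
log10(1.460526) = 0.164509
20 * 0.164509 = 3.2902
L = 74 + 3.2902 = 77.3 dB

77.3


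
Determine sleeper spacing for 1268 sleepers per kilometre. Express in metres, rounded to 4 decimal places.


Spacing = 1000 m / number of sleepers
Spacing = 1000 / 1268
Spacing = 0.7886 m

0.7886


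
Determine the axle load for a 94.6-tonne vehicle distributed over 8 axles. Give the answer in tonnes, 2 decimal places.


Load per axle = total weight / number of axles
Load = 94.6 / 8
Load = 11.83 tonnes

11.83


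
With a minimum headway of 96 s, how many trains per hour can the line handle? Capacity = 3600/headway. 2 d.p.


Capacity = 3600 / headway
Capacity = 3600 / 96
Capacity = 37.50 trains/hour

37.50


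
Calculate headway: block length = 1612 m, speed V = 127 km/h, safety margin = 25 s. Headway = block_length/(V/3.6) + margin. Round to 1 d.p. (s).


V = 127 / 3.6 = 35.2778 m/s
Block traversal time = 1612 / 35.2778 = 45.6945 s
Headway = 45.6945 + 25
Headway = 70.7 s

70.7


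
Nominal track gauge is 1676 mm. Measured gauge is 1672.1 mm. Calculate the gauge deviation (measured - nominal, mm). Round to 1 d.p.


Deviation = measured - nominal
Deviation = 1672.1 - 1676
Deviation = -3.9 mm

-3.9


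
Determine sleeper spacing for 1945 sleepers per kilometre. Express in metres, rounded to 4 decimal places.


Spacing = 1000 m / number of sleepers
Spacing = 1000 / 1945
Spacing = 0.5141 m

0.5141


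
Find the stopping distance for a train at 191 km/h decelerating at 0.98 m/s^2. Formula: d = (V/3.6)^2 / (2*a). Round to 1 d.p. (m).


Convert speed: V = 191 / 3.6 = 53.0556 m/s
V^2 = 2814.892
d = 2814.892 / (2 * 0.98)
d = 2814.892 / 1.96
d = 1436.2 m

1436.2


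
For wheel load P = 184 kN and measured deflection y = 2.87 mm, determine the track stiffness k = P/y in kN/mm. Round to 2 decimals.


Track stiffness k = P / y
k = 184 / 2.87
k = 64.11 kN/mm

64.11


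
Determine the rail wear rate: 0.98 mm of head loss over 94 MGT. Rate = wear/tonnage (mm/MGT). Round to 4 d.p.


Wear rate = total wear / cumulative tonnage
Rate = 0.98 / 94
Rate = 0.0104 mm/MGT

0.0104


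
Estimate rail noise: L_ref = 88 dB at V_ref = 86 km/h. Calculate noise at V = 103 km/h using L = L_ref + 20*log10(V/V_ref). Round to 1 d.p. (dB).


V/V_ref = 103 / 86 = 1.197674
log10(1.197674) = 0.078339
20 * 0.078339 = 1.5668
L = 88 + 1.5668 = 89.6 dB

89.6


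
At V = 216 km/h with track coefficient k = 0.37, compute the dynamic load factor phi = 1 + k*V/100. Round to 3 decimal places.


phi = 1 + k * V / 100
phi = 1 + 0.37 * 216 / 100
phi = 1 + 0.7992
phi = 1.799

1.799


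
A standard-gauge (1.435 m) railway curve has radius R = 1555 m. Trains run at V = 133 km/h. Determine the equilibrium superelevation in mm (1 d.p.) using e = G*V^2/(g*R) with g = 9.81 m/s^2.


Convert speed: V = 133 / 3.6 = 36.9444 m/s
Apply formula: e = 1.435 * 36.9444^2 / (9.81 * 1555)
e = 1.435 * 1364.892 / 15254.55
e = 0.128396 m = 128.4 mm

128.4


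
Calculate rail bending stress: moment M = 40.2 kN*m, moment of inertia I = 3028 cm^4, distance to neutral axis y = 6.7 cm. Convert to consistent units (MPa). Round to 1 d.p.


Convert units:
M = 40.2 kN*m = 40200000 N*mm
y = 6.7 cm = 67 mm
I = 3028 cm^4 = 30280000 mm^4
sigma = 40200000 * 67 / 30280000
sigma = 88.9 MPa

88.9


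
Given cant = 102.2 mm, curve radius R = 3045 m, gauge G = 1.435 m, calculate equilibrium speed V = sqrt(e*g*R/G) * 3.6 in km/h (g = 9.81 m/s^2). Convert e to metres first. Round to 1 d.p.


Convert cant: e = 102.2 mm = 0.1022 m
V_ms = sqrt(0.1022 * 9.81 * 3045 / 1.435)
V_ms = sqrt(2127.430098) = 46.1241 m/s
V = 46.1241 * 3.6 = 166.0 km/h

166.0


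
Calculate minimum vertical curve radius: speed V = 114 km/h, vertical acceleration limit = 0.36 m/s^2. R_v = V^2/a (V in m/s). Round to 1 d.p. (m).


Convert speed: V = 114 / 3.6 = 31.6667 m/s
V^2 = 1002.7778 m^2/s^2
R_v = 1002.7778 / 0.36
R_v = 2785.5 m

2785.5


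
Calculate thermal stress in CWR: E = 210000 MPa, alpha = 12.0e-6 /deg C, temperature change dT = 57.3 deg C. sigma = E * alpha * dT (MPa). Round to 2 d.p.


sigma = E * alpha * dT
sigma = 210000 * 12.0e-6 * 57.3
sigma = 2.52 * 57.3
sigma = 144.40 MPa

144.40


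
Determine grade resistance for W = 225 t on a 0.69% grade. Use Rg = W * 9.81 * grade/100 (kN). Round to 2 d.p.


Rg = W * 9.81 * grade / 100
Rg = 225 * 9.81 * 0.69 / 100
Rg = 2207.25 * 0.0069
Rg = 15.23 kN

15.23


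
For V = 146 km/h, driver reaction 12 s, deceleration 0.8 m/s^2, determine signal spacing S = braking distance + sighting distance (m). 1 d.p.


V = 146 / 3.6 = 40.5556 m/s
Braking distance = 40.5556^2 / (2*0.8) = 1027.9707 m
Sighting distance = 40.5556 * 12 = 486.6667 m
S = 1027.9707 + 486.6667 = 1514.6 m

1514.6


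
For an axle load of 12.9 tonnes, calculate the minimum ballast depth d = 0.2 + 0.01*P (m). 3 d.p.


d = 0.2 + 0.01 * 12.9
d = 0.2 + 0.129
d = 0.329 m

0.329


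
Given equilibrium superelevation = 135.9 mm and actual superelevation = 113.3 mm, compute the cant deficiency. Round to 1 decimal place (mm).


Cant deficiency = equilibrium cant - actual cant
CD = 135.9 - 113.3
CD = 22.6 mm

22.6


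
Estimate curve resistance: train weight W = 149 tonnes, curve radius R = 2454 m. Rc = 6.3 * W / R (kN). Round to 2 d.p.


Rc = 6.3 * W / R
Rc = 6.3 * 149 / 2454
Rc = 938.7 / 2454
Rc = 0.38 kN

0.38


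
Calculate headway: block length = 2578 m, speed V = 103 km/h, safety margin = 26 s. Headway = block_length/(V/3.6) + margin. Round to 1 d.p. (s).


V = 103 / 3.6 = 28.6111 m/s
Block traversal time = 2578 / 28.6111 = 90.1049 s
Headway = 90.1049 + 26
Headway = 116.1 s

116.1


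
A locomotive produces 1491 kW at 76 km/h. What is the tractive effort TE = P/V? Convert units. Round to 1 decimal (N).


Convert: P = 1491 kW = 1491000 W
V = 76 / 3.6 = 21.1111 m/s
TE = 1491000 / 21.1111
TE = 70626.3 N

70626.3


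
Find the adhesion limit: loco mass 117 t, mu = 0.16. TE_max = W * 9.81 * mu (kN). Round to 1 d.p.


TE_max = W * g * mu
TE_max = 117 * 9.81 * 0.16
TE_max = 1147.77 * 0.16
TE_max = 183.6 kN

183.6


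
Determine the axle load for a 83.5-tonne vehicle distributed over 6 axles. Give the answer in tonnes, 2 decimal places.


Load per axle = total weight / number of axles
Load = 83.5 / 6
Load = 13.92 tonnes

13.92


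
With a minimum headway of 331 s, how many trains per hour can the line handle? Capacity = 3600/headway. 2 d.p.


Capacity = 3600 / headway
Capacity = 3600 / 331
Capacity = 10.88 trains/hour

10.88


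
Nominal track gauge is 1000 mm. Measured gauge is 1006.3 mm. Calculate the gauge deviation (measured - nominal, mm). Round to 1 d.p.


Deviation = measured - nominal
Deviation = 1006.3 - 1000
Deviation = 6.3 mm

6.3


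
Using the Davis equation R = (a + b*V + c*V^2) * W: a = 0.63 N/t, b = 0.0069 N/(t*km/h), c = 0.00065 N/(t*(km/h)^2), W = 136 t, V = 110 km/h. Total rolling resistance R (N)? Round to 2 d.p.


b*V = 0.0069 * 110 = 0.759
c*V^2 = 0.00065 * 12100 = 7.865
R_per_t = 0.63 + 0.759 + 7.865 = 9.254 N/t
R_total = 9.254 * 136 = 1258.54 N

1258.54


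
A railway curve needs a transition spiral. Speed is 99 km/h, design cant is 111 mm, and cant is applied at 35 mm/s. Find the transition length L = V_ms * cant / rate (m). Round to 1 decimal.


Convert speed: V = 99 / 3.6 = 27.5 m/s
L = 27.5 * 111 / 35
L = 3052.5 / 35
L = 87.2 m

87.2


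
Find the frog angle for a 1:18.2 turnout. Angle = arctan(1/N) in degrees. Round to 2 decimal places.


1/N = 1/18.2 = 0.054945
angle = arctan(0.054945) = 0.05489 rad
angle = 0.05489 * 180/pi = 3.14 degrees

3.14


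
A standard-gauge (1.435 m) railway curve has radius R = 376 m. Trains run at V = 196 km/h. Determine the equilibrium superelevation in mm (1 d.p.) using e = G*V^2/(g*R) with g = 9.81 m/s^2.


Convert speed: V = 196 / 3.6 = 54.4444 m/s
Apply formula: e = 1.435 * 54.4444^2 / (9.81 * 376)
e = 1.435 * 2964.1975 / 3688.56
e = 1.153194 m = 1153.2 mm

1153.2


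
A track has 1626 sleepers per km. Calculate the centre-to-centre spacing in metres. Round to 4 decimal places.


Spacing = 1000 m / number of sleepers
Spacing = 1000 / 1626
Spacing = 0.6150 m

0.6150


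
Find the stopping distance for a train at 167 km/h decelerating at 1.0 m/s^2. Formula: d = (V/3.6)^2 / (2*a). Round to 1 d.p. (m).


Convert speed: V = 167 / 3.6 = 46.3889 m/s
V^2 = 2151.929
d = 2151.929 / (2 * 1.0)
d = 2151.929 / 2.0
d = 1076.0 m

1076.0


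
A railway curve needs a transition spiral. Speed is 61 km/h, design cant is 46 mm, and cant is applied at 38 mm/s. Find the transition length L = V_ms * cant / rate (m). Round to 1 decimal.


Convert speed: V = 61 / 3.6 = 16.9444 m/s
L = 16.9444 * 46 / 38
L = 779.4444 / 38
L = 20.5 m

20.5


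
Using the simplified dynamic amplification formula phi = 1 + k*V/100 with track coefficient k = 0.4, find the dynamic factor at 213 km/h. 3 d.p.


phi = 1 + k * V / 100
phi = 1 + 0.4 * 213 / 100
phi = 1 + 0.852
phi = 1.852

1.852


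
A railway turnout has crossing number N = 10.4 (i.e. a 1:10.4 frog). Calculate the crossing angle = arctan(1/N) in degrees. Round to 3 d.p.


1/N = 1/10.4 = 0.096154
angle = arctan(0.096154) = 0.095859 rad
angle = 0.095859 * 180/pi = 5.492 degrees

5.492


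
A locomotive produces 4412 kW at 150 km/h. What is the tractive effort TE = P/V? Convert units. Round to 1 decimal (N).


Convert: P = 4412 kW = 4412000 W
V = 150 / 3.6 = 41.6667 m/s
TE = 4412000 / 41.6667
TE = 105888.0 N

105888.0


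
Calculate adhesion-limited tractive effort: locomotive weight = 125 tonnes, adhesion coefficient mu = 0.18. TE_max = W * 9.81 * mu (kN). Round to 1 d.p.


TE_max = W * g * mu
TE_max = 125 * 9.81 * 0.18
TE_max = 1226.25 * 0.18
TE_max = 220.7 kN

220.7


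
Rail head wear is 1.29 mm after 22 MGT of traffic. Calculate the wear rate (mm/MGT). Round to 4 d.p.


Wear rate = total wear / cumulative tonnage
Rate = 1.29 / 22
Rate = 0.0586 mm/MGT

0.0586


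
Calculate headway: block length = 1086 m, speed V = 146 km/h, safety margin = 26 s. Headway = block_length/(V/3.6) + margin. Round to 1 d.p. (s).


V = 146 / 3.6 = 40.5556 m/s
Block traversal time = 1086 / 40.5556 = 26.7781 s
Headway = 26.7781 + 26
Headway = 52.8 s

52.8


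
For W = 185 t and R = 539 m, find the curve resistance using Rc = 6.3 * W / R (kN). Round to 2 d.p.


Rc = 6.3 * W / R
Rc = 6.3 * 185 / 539
Rc = 1165.5 / 539
Rc = 2.16 kN

2.16


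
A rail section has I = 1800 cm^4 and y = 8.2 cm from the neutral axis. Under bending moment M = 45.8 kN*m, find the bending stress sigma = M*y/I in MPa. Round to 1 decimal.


Convert units:
M = 45.8 kN*m = 45800000 N*mm
y = 8.2 cm = 82 mm
I = 1800 cm^4 = 18000000 mm^4
sigma = 45800000 * 82 / 18000000
sigma = 208.6 MPa

208.6


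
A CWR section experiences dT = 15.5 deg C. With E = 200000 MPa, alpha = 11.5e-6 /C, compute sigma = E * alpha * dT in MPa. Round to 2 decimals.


sigma = E * alpha * dT
sigma = 200000 * 11.5e-6 * 15.5
sigma = 2.3 * 15.5
sigma = 35.65 MPa

35.65


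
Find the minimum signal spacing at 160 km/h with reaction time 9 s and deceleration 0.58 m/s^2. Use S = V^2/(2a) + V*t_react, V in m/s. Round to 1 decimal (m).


V = 160 / 3.6 = 44.4444 m/s
Braking distance = 44.4444^2 / (2*0.58) = 1702.8523 m
Sighting distance = 44.4444 * 9 = 400.0 m
S = 1702.8523 + 400.0 = 2102.9 m

2102.9


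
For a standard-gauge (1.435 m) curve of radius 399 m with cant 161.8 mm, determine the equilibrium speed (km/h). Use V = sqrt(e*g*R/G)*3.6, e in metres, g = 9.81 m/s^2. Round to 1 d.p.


Convert cant: e = 161.8 mm = 0.1618 m
V_ms = sqrt(0.1618 * 9.81 * 399 / 1.435)
V_ms = sqrt(441.335151) = 21.008 m/s
V = 21.008 * 3.6 = 75.6 km/h

75.6


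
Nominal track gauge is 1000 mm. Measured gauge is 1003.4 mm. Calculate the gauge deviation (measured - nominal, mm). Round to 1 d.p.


Deviation = measured - nominal
Deviation = 1003.4 - 1000
Deviation = 3.4 mm

3.4


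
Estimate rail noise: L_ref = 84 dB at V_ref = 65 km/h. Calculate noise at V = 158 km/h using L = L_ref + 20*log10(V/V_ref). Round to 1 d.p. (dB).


V/V_ref = 158 / 65 = 2.430769
log10(2.430769) = 0.385744
20 * 0.385744 = 7.7149
L = 84 + 7.7149 = 91.7 dB

91.7


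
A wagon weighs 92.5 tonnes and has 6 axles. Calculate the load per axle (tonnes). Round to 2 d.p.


Load per axle = total weight / number of axles
Load = 92.5 / 6
Load = 15.42 tonnes

15.42


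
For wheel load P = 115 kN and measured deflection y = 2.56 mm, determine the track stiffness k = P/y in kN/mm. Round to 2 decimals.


Track stiffness k = P / y
k = 115 / 2.56
k = 44.92 kN/mm

44.92


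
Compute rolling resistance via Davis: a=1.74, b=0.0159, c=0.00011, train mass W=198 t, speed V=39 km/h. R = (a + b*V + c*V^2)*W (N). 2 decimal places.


b*V = 0.0159 * 39 = 0.6201
c*V^2 = 0.00011 * 1521 = 0.16731
R_per_t = 1.74 + 0.6201 + 0.16731 = 2.52741 N/t
R_total = 2.52741 * 198 = 500.43 N

500.43


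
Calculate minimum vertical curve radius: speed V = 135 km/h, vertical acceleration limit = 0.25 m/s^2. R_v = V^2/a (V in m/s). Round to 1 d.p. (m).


Convert speed: V = 135 / 3.6 = 37.5 m/s
V^2 = 1406.25 m^2/s^2
R_v = 1406.25 / 0.25
R_v = 5625.0 m

5625.0


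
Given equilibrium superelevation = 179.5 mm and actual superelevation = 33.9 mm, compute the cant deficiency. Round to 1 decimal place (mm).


Cant deficiency = equilibrium cant - actual cant
CD = 179.5 - 33.9
CD = 145.6 mm

145.6


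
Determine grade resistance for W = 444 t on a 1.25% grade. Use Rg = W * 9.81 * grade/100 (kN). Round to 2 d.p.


Rg = W * 9.81 * grade / 100
Rg = 444 * 9.81 * 1.25 / 100
Rg = 4355.64 * 0.0125
Rg = 54.45 kN

54.45


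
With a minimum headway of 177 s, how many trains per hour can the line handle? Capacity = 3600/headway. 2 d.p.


Capacity = 3600 / headway
Capacity = 3600 / 177
Capacity = 20.34 trains/hour

20.34


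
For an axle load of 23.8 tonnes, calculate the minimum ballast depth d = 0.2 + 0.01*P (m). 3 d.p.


d = 0.2 + 0.01 * 23.8
d = 0.2 + 0.238
d = 0.438 m

0.438


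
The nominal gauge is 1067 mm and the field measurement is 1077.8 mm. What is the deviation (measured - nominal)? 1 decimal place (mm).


Deviation = measured - nominal
Deviation = 1077.8 - 1067
Deviation = 10.8 mm

10.8


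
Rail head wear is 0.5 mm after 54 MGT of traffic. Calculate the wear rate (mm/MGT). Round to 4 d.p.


Wear rate = total wear / cumulative tonnage
Rate = 0.5 / 54
Rate = 0.0093 mm/MGT

0.0093


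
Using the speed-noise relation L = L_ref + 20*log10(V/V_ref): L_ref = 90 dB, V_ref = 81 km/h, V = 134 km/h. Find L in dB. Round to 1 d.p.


V/V_ref = 134 / 81 = 1.654321
log10(1.654321) = 0.21862
20 * 0.21862 = 4.3724
L = 90 + 4.3724 = 94.4 dB

94.4


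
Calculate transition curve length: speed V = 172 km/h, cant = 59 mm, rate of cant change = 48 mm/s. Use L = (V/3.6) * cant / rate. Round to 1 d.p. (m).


Convert speed: V = 172 / 3.6 = 47.7778 m/s
L = 47.7778 * 59 / 48
L = 2818.8889 / 48
L = 58.7 m

58.7


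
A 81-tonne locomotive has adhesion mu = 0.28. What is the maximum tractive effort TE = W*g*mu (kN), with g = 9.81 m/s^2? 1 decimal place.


TE_max = W * g * mu
TE_max = 81 * 9.81 * 0.28
TE_max = 794.61 * 0.28
TE_max = 222.5 kN

222.5


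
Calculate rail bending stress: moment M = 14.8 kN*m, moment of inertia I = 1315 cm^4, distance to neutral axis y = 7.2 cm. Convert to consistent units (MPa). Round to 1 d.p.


Convert units:
M = 14.8 kN*m = 14800000 N*mm
y = 7.2 cm = 72 mm
I = 1315 cm^4 = 13150000 mm^4
sigma = 14800000 * 72 / 13150000
sigma = 81.0 MPa

81.0


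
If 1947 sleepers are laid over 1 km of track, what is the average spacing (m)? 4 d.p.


Spacing = 1000 m / number of sleepers
Spacing = 1000 / 1947
Spacing = 0.5136 m

0.5136


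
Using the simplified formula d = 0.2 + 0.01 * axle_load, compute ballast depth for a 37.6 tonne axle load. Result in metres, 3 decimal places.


d = 0.2 + 0.01 * 37.6
d = 0.2 + 0.376
d = 0.576 m

0.576


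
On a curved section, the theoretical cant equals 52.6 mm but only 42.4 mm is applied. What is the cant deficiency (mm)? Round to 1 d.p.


Cant deficiency = equilibrium cant - actual cant
CD = 52.6 - 42.4
CD = 10.2 mm

10.2


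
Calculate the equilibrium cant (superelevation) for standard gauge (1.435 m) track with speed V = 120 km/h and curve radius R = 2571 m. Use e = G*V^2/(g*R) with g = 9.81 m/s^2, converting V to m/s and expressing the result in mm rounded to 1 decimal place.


Convert speed: V = 120 / 3.6 = 33.3333 m/s
Apply formula: e = 1.435 * 33.3333^2 / (9.81 * 2571)
e = 1.435 * 1111.1111 / 25221.51
e = 0.063218 m = 63.2 mm

63.2


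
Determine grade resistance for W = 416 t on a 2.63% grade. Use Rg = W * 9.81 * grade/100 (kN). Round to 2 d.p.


Rg = W * 9.81 * grade / 100
Rg = 416 * 9.81 * 2.63 / 100
Rg = 4080.96 * 0.0263
Rg = 107.33 kN

107.33


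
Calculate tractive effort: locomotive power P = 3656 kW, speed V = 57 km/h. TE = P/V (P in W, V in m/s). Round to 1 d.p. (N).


Convert: P = 3656 kW = 3656000 W
V = 57 / 3.6 = 15.8333 m/s
TE = 3656000 / 15.8333
TE = 230905.3 N

230905.3


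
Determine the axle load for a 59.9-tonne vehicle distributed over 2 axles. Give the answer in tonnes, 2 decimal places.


Load per axle = total weight / number of axles
Load = 59.9 / 2
Load = 29.95 tonnes

29.95


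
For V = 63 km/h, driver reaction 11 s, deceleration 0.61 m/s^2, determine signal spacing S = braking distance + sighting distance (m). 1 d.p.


V = 63 / 3.6 = 17.5 m/s
Braking distance = 17.5^2 / (2*0.61) = 251.0246 m
Sighting distance = 17.5 * 11 = 192.5 m
S = 251.0246 + 192.5 = 443.5 m

443.5


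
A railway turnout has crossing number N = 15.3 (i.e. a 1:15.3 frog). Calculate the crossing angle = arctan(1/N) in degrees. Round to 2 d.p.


1/N = 1/15.3 = 0.065359
angle = arctan(0.065359) = 0.065267 rad
angle = 0.065267 * 180/pi = 3.74 degrees

3.74


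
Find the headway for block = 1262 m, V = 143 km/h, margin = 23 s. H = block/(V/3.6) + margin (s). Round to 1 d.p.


V = 143 / 3.6 = 39.7222 m/s
Block traversal time = 1262 / 39.7222 = 31.7706 s
Headway = 31.7706 + 23
Headway = 54.8 s

54.8


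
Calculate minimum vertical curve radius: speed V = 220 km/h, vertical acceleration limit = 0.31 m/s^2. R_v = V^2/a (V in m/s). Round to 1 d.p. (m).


Convert speed: V = 220 / 3.6 = 61.1111 m/s
V^2 = 3734.5679 m^2/s^2
R_v = 3734.5679 / 0.31
R_v = 12047.0 m

12047.0


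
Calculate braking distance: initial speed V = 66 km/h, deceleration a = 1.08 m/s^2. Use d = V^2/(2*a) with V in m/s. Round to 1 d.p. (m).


Convert speed: V = 66 / 3.6 = 18.3333 m/s
V^2 = 336.1111
d = 336.1111 / (2 * 1.08)
d = 336.1111 / 2.16
d = 155.6 m

155.6


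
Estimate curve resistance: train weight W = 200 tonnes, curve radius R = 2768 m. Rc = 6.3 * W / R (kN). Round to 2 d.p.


Rc = 6.3 * W / R
Rc = 6.3 * 200 / 2768
Rc = 1260.0 / 2768
Rc = 0.46 kN

0.46


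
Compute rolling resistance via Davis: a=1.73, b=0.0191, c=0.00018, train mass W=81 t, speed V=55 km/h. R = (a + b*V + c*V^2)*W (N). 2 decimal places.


b*V = 0.0191 * 55 = 1.0505
c*V^2 = 0.00018 * 3025 = 0.5445
R_per_t = 1.73 + 1.0505 + 0.5445 = 3.325 N/t
R_total = 3.325 * 81 = 269.33 N

269.33


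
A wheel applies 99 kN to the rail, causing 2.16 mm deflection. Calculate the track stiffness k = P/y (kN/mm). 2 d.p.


Track stiffness k = P / y
k = 99 / 2.16
k = 45.83 kN/mm

45.83


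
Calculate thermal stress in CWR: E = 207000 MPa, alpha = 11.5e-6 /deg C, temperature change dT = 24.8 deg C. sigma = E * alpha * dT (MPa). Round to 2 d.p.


sigma = E * alpha * dT
sigma = 207000 * 11.5e-6 * 24.8
sigma = 2.3805 * 24.8
sigma = 59.04 MPa

59.04


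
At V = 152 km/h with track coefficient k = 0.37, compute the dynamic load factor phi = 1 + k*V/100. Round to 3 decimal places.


phi = 1 + k * V / 100
phi = 1 + 0.37 * 152 / 100
phi = 1 + 0.5624
phi = 1.562

1.562
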